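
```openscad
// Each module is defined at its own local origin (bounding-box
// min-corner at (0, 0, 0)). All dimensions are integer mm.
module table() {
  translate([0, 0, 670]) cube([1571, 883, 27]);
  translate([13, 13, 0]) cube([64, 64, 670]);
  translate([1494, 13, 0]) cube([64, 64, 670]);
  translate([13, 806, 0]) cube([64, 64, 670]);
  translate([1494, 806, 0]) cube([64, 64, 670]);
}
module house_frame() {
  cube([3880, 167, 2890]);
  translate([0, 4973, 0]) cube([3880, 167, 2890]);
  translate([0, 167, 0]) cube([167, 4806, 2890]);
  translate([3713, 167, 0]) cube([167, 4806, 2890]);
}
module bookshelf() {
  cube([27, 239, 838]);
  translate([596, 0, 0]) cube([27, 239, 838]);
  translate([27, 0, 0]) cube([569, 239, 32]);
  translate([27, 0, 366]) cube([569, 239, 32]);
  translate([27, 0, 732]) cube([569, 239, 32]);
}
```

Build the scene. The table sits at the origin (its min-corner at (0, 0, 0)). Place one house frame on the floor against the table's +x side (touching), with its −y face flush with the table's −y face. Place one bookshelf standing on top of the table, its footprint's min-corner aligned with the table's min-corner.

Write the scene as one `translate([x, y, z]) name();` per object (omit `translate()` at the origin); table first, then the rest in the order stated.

table();
translate([1571, 0, 0]) house_frame();
translate([0, 0, 697]) bookshelf();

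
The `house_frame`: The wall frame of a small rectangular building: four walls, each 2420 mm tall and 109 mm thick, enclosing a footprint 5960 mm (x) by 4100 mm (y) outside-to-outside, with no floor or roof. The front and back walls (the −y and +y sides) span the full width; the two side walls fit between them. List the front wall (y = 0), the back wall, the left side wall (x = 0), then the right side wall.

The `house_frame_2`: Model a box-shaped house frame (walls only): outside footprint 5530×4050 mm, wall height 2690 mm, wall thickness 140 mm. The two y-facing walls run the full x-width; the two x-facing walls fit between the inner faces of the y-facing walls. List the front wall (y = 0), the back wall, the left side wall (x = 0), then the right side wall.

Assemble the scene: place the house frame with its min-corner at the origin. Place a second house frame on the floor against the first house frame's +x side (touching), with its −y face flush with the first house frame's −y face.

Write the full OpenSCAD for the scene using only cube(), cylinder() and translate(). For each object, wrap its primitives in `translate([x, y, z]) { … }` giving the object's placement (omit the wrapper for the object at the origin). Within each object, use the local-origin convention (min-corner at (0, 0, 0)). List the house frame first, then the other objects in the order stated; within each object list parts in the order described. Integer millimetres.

cube([5960, 109, 2420]);
translate([0, 3991, 0]) cube([5960, 109, 2420]);
translate([0, 109, 0]) cube([109, 3882, 2420]);
translate([5851, 109, 0]) cube([109, 3882, 2420]);
translate([5960, 0, 0]) {
  cube([5530, 140, 2690]);
  translate([0, 3910, 0]) cube([5530, 140, 2690]);
  translate([0, 140, 0]) cube([140, 3770, 2690]);
  translate([5390, 140, 0]) cube([140, 3770, 2690]);
}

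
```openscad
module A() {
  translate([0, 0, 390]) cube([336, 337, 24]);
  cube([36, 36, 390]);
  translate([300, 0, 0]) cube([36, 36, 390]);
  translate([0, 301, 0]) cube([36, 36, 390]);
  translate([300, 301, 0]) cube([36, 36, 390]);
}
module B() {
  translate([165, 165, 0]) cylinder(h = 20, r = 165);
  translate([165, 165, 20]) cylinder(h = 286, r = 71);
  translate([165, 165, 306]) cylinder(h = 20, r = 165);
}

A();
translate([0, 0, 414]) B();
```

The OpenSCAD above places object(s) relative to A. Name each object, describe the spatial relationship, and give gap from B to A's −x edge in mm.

A is a stool. B is a spool. The spool is on top of the stool. The gap from the spool to the stool's −x edge is 0 mm.

The spool's min-x is at 0; the stool's min-x is 0; gap = 0 mm.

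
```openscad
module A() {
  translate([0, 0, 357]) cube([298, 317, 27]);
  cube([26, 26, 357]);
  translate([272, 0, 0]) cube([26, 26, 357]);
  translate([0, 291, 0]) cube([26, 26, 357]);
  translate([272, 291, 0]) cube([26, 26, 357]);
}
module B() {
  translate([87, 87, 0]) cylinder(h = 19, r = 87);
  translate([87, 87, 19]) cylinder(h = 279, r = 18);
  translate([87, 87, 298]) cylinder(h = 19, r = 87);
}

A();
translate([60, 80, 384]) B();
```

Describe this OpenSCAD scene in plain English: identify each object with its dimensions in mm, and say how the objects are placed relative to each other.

A is a four-legged stool. The seat is 298×317 mm, 27 mm thick, top at z = 384 mm. It stands on four square legs, each 26×26 mm in cross-section, from z = 0 to the seat underside, each flush with a corner of the seat.

B is a spool: two coaxial disc flanges of radius 87 mm and thickness 19 mm, joined by a core cylinder of radius 18 mm and height 279 mm. The lower flange rests on z = 0 and the three cylinders share a vertical axis.

The spool is on top of the stool.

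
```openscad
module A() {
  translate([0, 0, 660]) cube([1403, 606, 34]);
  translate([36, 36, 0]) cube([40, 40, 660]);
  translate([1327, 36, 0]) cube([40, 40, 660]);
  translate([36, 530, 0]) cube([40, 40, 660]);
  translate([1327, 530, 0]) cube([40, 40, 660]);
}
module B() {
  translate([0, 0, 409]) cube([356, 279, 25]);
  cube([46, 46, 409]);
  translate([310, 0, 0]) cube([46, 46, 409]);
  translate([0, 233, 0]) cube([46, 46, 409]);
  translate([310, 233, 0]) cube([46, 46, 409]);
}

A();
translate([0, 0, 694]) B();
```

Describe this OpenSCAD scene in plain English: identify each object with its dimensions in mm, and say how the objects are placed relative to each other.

A is a table: top 1403 mm (x) × 606 mm (y), 34 mm thick, upper face at z = 694 mm, on four 40×40 mm square legs, each inset 36 mm from the nearest pair of top edges, running from z = 0 to the bottom of the top.

B is a four-legged stool. The seat is 356×279 mm, 25 mm thick, top at z = 434 mm. It stands on four square legs, each 46×46 mm in cross-section, from z = 0 to the seat underside, each flush with a corner of the seat.

The stool is on top of the table.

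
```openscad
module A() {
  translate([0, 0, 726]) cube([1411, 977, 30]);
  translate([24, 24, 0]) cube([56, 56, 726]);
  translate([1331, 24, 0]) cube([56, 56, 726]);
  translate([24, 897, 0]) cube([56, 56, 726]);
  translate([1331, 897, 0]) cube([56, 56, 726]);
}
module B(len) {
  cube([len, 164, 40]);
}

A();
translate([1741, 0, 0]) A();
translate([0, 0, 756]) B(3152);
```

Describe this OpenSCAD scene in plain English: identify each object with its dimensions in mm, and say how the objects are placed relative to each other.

A is a table with a 1411×977 mm rectangular top, 30 mm thick, top surface at z = 756 mm, supported by four 56×56 mm square legs, each inset 24 mm from the nearest pair of top edges, running from the floor.

B is a rectangular beam 3152 mm long (x), 164 mm deep (y), 40 mm thick (z).

The beam spans the tops of two tables placed 330 mm apart, resting at z = 756 mm.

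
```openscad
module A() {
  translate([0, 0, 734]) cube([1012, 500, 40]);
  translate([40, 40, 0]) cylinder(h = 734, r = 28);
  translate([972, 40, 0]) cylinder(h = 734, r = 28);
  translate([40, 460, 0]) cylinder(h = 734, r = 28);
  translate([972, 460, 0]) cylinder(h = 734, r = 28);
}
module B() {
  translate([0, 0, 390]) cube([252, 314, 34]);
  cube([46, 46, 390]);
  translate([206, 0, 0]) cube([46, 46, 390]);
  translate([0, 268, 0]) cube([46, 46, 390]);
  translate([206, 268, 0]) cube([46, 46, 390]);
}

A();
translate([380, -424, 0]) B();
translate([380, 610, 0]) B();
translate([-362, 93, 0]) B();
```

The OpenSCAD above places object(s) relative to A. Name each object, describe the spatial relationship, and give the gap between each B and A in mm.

A is a table. B is a stool. Three stools sit around the table at the −y, +y, −x sides. The gap between each stool and the table is 110 mm.

Each stool's nearest face is 110 mm from the table's bounding box.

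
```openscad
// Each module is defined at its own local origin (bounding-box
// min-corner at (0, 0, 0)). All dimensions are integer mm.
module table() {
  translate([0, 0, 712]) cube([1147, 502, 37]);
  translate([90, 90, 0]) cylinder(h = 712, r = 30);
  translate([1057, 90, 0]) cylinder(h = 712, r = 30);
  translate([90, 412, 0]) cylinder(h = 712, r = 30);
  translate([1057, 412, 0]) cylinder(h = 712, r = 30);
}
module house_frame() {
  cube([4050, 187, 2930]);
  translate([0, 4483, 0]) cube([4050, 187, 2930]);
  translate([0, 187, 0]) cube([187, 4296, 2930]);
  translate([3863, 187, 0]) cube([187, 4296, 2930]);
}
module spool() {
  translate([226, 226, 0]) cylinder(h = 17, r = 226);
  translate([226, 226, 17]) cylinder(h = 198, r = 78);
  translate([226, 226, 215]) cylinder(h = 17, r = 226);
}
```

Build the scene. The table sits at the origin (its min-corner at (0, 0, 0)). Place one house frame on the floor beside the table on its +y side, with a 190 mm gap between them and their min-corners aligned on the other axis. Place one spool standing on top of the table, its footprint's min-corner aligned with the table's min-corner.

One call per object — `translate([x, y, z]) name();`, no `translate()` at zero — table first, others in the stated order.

table();
translate([0, 692, 0]) house_frame();
translate([0, 0, 749]) spool();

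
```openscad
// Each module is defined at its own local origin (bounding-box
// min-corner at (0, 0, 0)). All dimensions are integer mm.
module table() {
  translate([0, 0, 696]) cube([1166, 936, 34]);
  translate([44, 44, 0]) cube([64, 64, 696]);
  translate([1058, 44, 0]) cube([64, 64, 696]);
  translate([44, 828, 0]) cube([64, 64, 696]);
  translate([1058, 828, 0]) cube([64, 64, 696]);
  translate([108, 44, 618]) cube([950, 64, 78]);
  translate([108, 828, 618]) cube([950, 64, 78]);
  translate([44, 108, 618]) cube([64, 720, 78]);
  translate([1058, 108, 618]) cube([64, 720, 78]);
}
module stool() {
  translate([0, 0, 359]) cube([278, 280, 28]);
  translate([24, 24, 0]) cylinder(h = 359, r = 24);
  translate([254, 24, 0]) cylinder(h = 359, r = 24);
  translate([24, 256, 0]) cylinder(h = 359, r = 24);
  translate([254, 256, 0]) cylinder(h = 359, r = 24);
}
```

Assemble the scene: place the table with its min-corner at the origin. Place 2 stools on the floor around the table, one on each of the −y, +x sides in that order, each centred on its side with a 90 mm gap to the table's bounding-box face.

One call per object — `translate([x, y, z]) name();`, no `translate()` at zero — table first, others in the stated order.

table();
translate([444, -370, 0]) stool();
translate([1256, 328, 0]) stool();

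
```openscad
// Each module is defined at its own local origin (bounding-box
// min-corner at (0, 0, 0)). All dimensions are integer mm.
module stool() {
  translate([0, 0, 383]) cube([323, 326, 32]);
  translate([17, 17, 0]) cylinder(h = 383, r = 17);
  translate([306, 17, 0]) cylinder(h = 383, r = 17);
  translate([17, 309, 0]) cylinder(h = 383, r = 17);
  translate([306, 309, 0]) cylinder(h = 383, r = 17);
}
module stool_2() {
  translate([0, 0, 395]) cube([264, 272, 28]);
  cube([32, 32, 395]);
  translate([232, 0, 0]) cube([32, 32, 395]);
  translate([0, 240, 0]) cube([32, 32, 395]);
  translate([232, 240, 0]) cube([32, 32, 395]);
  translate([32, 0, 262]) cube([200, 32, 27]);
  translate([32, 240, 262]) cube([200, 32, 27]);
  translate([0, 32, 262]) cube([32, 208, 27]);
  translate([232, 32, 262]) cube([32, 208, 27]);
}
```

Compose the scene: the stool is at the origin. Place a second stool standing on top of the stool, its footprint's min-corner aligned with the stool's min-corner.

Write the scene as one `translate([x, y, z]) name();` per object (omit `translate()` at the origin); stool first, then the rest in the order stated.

stool();
translate([0, 0, 415]) stool_2();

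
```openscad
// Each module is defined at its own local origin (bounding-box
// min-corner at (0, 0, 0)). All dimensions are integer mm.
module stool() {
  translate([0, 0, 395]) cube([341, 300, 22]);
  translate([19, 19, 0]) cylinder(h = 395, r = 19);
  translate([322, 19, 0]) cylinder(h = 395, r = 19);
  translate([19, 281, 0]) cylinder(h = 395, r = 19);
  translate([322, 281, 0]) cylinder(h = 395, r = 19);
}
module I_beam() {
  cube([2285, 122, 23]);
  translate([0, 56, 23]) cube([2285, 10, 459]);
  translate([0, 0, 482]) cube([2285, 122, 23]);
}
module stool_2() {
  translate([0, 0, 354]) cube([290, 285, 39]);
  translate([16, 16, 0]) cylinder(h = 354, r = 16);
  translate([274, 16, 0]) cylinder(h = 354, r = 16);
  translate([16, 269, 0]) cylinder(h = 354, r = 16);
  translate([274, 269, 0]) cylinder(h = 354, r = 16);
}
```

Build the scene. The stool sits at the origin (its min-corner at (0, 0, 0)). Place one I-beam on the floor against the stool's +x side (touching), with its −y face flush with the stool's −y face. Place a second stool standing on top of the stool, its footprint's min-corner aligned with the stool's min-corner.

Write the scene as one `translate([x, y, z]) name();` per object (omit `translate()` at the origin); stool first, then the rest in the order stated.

stool();
translate([341, 0, 0]) I_beam();
translate([0, 0, 417]) stool_2();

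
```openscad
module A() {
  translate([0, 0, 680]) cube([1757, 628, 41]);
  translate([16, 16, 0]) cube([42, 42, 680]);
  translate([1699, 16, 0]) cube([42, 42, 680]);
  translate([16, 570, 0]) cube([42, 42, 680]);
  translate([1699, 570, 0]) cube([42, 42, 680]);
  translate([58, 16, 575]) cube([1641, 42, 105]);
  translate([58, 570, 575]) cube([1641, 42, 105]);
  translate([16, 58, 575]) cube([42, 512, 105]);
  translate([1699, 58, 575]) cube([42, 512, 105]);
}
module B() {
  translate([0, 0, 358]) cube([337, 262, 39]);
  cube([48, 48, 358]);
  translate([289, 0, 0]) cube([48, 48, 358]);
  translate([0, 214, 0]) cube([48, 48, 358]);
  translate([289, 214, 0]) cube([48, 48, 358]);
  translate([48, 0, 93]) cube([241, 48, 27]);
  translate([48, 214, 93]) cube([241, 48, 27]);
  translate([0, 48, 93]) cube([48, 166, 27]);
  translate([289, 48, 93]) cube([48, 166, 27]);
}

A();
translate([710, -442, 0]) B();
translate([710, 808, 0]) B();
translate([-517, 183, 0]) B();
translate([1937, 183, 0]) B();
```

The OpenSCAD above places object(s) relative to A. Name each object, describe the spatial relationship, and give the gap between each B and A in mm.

A is a table. B is a stool. Four stools sit around the table at the −y, +y, −x, +x sides. The gap between each stool and the table is 180 mm.

Each stool's nearest face is 180 mm from the table's bounding box.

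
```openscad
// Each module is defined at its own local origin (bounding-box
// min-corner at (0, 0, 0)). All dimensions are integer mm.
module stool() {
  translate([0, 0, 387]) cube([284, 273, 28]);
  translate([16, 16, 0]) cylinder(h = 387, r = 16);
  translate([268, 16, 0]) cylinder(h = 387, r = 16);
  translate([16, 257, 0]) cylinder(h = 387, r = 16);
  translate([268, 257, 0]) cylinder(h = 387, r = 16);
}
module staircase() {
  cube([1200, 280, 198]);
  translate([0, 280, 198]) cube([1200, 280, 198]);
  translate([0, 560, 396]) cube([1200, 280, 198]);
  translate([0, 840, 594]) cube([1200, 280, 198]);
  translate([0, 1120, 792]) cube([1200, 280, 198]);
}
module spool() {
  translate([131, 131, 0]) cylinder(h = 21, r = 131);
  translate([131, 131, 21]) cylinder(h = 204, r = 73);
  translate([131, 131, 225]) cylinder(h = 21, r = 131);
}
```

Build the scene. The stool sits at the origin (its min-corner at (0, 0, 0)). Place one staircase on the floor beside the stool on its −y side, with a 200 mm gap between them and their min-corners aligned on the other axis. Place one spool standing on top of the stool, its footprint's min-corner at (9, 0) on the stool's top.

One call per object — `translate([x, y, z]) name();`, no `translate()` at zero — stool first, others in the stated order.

stool();
translate([0, -1600, 0]) staircase();
translate([9, 0, 415]) spool();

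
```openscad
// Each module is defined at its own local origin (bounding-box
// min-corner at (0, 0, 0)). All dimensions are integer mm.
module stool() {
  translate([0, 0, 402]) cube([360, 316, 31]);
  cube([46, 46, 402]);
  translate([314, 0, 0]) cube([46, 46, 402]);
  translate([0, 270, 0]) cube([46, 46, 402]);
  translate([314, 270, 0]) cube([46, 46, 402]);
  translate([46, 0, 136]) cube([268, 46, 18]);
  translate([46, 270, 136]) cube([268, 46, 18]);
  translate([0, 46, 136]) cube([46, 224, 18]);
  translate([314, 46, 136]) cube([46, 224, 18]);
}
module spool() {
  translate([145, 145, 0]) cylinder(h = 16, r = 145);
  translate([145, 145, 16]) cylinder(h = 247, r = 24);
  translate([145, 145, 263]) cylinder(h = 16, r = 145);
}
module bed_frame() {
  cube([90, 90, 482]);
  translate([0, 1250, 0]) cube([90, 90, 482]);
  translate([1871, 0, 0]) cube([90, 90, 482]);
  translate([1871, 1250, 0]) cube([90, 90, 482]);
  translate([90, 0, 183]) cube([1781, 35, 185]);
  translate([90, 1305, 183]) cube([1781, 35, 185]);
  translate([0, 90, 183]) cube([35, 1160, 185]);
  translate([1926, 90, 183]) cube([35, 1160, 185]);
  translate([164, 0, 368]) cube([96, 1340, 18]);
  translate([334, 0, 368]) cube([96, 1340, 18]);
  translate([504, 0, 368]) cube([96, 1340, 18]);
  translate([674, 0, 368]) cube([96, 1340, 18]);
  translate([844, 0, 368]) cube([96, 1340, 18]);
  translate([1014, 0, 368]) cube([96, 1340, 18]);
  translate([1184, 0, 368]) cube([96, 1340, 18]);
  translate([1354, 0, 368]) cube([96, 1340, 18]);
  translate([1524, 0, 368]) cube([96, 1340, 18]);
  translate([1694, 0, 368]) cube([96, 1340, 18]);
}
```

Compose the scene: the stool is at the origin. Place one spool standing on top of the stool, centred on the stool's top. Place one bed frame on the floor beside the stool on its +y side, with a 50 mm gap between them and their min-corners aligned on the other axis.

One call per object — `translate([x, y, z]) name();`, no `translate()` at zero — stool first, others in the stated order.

stool();
translate([35, 13, 433]) spool();
translate([0, 366, 0]) bed_frame();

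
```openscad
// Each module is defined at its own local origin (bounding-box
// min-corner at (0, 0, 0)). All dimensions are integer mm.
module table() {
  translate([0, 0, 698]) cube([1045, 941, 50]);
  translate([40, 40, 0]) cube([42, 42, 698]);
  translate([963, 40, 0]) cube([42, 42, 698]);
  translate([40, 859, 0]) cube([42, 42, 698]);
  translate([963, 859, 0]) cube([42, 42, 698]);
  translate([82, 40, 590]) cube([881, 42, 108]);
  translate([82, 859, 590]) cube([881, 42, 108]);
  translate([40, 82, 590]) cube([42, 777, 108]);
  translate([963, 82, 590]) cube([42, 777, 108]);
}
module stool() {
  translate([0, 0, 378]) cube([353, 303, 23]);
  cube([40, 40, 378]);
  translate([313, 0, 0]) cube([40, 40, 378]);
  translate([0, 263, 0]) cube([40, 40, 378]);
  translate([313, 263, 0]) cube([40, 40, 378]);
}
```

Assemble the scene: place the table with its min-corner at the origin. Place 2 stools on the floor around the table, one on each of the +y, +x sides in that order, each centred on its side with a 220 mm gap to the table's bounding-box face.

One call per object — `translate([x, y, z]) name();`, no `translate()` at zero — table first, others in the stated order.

table();
translate([346, 1161, 0]) stool();
translate([1265, 319, 0]) stool();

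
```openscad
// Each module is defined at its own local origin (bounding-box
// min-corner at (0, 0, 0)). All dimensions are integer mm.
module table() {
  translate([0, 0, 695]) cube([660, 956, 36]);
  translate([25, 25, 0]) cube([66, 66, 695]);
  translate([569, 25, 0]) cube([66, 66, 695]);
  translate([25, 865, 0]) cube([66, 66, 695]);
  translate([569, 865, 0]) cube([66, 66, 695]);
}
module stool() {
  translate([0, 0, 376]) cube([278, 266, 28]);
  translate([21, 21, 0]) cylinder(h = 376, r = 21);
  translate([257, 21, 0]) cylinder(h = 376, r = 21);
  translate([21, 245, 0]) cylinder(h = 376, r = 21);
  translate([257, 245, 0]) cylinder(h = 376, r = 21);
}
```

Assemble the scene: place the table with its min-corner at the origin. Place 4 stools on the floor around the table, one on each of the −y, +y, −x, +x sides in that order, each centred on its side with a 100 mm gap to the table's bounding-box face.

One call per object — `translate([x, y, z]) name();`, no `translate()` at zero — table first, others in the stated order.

table();
translate([191, -366, 0]) stool();
translate([191, 1056, 0]) stool();
translate([-378, 345, 0]) stool();
translate([760, 345, 0]) stool();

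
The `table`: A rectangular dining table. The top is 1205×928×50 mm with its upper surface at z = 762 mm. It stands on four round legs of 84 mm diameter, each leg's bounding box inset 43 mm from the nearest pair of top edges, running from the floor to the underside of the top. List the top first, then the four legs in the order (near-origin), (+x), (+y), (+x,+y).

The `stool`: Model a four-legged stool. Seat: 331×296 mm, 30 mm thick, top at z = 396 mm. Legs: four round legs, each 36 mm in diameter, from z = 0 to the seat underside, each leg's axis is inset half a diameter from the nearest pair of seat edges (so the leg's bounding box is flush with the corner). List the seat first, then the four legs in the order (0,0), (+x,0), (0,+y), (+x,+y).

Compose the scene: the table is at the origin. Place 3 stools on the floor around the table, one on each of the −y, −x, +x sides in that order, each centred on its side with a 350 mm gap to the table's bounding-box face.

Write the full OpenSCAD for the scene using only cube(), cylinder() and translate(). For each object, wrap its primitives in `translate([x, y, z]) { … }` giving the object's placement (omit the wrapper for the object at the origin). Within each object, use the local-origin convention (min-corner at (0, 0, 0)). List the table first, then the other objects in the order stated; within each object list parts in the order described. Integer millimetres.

translate([0, 0, 712]) cube([1205, 928, 50]);
translate([85, 85, 0]) cylinder(h = 712, r = 42);
translate([1120, 85, 0]) cylinder(h = 712, r = 42);
translate([85, 843, 0]) cylinder(h = 712, r = 42);
translate([1120, 843, 0]) cylinder(h = 712, r = 42);
translate([437, -646, 0]) {
  translate([0, 0, 366]) cube([331, 296, 30]);
  translate([18, 18, 0]) cylinder(h = 366, r = 18);
  translate([313, 18, 0]) cylinder(h = 366, r = 18);
  translate([18, 278, 0]) cylinder(h = 366, r = 18);
  translate([313, 278, 0]) cylinder(h = 366, r = 18);
}
translate([-681, 316, 0]) {
  translate([0, 0, 366]) cube([331, 296, 30]);
  translate([18, 18, 0]) cylinder(h = 366, r = 18);
  translate([313, 18, 0]) cylinder(h = 366, r = 18);
  translate([18, 278, 0]) cylinder(h = 366, r = 18);
  translate([313, 278, 0]) cylinder(h = 366, r = 18);
}
translate([1555, 316, 0]) {
  translate([0, 0, 366]) cube([331, 296, 30]);
  translate([18, 18, 0]) cylinder(h = 366, r = 18);
  translate([313, 18, 0]) cylinder(h = 366, r = 18);
  translate([18, 278, 0]) cylinder(h = 366, r = 18);
  translate([313, 278, 0]) cylinder(h = 366, r = 18);
}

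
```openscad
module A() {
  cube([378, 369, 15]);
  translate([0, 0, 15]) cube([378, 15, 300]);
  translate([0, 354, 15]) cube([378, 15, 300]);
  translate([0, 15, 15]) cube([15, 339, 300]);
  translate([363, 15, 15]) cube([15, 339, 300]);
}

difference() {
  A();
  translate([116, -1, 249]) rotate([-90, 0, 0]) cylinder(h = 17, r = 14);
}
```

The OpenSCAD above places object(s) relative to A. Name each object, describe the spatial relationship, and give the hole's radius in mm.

The subtracted cylinder has r = 14 mm.

A is an open box. The open box has a circular hole through its front wall. The hole's radius is 14 mm.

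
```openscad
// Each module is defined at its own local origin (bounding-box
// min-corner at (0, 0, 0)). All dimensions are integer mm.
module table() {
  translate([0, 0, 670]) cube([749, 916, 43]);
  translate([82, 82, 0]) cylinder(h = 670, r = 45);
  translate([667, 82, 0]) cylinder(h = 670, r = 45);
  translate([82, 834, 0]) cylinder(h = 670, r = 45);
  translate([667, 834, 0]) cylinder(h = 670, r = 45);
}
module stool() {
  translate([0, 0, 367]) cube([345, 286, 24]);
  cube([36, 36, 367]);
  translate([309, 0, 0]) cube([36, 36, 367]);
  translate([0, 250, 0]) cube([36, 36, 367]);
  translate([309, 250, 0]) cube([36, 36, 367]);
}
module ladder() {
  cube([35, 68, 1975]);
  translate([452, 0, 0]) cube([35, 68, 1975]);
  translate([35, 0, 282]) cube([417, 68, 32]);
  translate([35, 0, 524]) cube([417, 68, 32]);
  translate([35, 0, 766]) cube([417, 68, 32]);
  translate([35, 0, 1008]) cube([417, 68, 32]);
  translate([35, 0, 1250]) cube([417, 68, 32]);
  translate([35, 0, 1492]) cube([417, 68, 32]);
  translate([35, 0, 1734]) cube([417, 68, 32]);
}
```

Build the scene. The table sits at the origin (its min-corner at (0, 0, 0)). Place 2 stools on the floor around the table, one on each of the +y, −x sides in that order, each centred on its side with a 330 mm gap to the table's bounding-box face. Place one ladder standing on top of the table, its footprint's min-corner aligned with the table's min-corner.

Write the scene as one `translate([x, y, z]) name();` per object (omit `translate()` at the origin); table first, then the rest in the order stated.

table();
translate([202, 1246, 0]) stool();
translate([-675, 315, 0]) stool();
translate([0, 0, 713]) ladder();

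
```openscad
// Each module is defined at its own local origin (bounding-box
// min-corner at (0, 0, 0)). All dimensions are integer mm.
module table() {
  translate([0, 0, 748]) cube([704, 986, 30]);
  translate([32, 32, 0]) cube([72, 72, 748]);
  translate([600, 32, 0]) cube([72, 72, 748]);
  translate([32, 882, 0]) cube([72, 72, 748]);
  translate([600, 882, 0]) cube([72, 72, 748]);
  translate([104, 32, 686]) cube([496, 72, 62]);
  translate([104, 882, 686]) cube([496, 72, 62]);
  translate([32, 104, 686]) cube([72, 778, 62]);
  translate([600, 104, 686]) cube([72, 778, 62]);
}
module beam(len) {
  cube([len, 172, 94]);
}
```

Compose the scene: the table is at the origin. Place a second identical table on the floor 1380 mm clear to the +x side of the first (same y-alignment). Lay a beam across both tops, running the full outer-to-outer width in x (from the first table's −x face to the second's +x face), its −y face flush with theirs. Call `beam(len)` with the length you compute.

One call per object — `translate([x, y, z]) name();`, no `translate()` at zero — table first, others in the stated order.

table();
translate([2084, 0, 0]) table();
translate([0, 0, 778]) beam(2788);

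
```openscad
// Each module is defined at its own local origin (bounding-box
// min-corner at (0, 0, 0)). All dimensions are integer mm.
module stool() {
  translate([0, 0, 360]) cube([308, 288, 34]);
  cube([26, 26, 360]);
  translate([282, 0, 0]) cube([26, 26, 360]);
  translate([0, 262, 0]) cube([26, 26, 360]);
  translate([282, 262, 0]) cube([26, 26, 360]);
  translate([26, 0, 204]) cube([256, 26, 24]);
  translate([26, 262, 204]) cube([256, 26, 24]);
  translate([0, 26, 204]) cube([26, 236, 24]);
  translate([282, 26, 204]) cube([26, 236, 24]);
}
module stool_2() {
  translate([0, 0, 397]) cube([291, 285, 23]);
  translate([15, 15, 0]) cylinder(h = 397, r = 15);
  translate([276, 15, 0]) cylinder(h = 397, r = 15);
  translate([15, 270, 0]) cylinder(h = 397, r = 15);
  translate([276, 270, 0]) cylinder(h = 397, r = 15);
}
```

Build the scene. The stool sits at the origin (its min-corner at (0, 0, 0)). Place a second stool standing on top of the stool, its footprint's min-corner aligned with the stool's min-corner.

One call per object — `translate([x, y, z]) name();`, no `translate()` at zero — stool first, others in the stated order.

stool();
translate([0, 0, 394]) stool_2();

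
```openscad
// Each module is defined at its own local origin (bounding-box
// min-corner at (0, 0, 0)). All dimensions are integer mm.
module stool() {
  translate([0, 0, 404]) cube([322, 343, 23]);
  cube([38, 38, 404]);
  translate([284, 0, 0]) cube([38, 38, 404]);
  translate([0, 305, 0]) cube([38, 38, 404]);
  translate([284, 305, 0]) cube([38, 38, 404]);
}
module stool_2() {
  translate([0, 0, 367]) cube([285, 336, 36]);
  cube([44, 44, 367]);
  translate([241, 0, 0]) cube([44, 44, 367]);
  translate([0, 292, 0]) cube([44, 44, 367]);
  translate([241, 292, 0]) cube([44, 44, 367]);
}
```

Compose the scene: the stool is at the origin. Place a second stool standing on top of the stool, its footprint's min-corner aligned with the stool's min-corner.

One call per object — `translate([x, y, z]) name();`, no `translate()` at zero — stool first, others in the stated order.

stool();
translate([0, 0, 427]) stool_2();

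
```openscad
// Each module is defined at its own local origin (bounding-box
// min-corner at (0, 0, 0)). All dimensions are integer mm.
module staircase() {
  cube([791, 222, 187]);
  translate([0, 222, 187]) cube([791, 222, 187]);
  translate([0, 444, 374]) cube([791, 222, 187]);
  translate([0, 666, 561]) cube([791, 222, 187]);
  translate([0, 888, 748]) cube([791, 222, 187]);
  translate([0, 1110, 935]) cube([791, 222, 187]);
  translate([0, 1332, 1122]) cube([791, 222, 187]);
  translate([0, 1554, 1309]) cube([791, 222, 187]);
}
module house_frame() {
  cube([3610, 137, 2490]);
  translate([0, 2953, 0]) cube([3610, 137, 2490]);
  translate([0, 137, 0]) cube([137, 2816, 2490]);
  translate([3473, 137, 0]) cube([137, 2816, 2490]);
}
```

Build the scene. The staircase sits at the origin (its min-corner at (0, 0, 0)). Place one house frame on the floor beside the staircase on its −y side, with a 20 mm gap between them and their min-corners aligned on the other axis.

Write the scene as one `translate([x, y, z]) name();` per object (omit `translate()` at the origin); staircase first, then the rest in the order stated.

staircase();
translate([0, -3110, 0]) house_frame();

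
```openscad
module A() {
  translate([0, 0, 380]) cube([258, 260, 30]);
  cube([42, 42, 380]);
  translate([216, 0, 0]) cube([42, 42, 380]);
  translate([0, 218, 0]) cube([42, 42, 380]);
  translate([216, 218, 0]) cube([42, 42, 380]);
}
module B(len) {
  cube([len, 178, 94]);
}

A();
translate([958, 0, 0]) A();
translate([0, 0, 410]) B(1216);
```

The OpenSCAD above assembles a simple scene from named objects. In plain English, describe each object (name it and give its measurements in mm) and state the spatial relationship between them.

A is a four-legged stool. The seat is 258×260 mm, 30 mm thick, top at z = 410 mm. It stands on four square legs, each 42×42 mm in cross-section, from z = 0 to the seat underside, each flush with a corner of the seat.

B is a rectangular beam 1216 mm long (x), 178 mm deep (y), 94 mm thick (z).

The beam spans the tops of two stools placed 700 mm apart, resting at z = 410 mm.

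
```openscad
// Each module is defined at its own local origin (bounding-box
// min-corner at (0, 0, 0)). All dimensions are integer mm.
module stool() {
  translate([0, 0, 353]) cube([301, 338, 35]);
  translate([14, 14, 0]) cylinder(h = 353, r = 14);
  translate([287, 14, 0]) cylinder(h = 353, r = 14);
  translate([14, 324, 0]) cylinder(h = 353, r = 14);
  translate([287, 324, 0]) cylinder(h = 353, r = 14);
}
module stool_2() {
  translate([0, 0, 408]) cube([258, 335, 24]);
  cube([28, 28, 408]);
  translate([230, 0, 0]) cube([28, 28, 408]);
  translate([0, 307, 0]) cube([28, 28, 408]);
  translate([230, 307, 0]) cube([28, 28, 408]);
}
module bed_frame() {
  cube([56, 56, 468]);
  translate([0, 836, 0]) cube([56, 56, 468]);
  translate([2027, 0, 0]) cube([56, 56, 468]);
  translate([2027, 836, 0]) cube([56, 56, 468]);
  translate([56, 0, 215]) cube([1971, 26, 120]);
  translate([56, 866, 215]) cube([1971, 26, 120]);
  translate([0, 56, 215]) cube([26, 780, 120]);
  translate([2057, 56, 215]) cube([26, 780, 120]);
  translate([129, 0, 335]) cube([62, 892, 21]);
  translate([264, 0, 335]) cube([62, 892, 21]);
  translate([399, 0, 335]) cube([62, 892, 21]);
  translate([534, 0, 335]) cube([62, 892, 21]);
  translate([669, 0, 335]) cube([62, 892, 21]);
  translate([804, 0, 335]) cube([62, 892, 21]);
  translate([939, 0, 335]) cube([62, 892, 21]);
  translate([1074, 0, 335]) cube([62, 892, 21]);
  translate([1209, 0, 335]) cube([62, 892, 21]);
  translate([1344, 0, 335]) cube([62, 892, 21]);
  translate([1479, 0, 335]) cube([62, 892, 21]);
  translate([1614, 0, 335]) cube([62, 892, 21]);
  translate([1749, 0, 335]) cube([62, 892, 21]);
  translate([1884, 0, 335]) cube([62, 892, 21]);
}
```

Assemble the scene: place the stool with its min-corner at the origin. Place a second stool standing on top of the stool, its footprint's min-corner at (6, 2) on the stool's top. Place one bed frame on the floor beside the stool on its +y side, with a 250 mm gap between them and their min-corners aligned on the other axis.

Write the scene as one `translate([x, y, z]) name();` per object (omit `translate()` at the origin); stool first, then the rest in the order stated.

stool();
translate([6, 2, 388]) stool_2();
translate([0, 588, 0]) bed_frame();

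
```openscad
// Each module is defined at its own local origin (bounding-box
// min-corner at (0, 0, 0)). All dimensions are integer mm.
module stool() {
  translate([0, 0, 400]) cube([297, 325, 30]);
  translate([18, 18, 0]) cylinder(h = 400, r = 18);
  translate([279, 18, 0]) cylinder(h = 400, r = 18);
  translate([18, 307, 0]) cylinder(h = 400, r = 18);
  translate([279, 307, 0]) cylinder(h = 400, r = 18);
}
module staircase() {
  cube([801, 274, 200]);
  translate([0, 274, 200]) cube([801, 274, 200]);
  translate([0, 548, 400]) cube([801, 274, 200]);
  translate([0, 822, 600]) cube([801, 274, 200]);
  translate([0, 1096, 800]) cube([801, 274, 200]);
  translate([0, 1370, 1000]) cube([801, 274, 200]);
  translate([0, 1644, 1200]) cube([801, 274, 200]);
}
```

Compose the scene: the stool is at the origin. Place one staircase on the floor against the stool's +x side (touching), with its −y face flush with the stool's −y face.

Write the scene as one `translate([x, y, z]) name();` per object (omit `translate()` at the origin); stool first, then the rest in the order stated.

stool();
translate([297, 0, 0]) staircase();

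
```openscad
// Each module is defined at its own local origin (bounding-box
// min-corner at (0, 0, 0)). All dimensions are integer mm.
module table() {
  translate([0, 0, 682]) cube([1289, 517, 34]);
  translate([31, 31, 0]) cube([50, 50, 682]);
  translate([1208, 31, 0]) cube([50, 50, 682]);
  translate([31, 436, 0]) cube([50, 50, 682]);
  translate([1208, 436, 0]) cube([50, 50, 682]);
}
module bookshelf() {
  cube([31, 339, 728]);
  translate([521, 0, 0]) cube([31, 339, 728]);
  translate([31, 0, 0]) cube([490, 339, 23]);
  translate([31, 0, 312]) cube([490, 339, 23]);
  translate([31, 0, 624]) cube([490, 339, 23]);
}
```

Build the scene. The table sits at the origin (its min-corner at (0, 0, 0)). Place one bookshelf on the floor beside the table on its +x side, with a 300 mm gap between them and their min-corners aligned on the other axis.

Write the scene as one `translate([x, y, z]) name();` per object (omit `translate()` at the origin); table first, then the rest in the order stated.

table();
translate([1589, 0, 0]) bookshelf();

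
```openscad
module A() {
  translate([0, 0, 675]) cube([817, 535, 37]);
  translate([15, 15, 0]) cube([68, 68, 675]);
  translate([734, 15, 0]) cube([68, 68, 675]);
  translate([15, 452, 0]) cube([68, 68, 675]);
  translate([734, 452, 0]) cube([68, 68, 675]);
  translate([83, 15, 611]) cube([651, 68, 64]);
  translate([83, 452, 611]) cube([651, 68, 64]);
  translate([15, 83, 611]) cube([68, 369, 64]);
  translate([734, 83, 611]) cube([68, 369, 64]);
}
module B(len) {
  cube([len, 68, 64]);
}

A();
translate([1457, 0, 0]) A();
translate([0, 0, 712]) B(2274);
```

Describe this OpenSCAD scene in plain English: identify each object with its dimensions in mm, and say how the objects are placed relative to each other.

A is a table with a 817×535 mm rectangular top, 37 mm thick, top surface at z = 712 mm, supported by four 68×68 mm square legs, each inset 15 mm from the nearest pair of top edges, running from the floor. Four apron rails, 68 mm thick and 64 mm tall, run between adjacent legs with their top edges flush with the underside of the top and their outer faces flush with the legs' outer faces.

B is a rectangular beam 2274 mm long (x), 68 mm deep (y), 64 mm thick (z).

The beam spans the tops of two tables placed 640 mm apart, resting at z = 712 mm.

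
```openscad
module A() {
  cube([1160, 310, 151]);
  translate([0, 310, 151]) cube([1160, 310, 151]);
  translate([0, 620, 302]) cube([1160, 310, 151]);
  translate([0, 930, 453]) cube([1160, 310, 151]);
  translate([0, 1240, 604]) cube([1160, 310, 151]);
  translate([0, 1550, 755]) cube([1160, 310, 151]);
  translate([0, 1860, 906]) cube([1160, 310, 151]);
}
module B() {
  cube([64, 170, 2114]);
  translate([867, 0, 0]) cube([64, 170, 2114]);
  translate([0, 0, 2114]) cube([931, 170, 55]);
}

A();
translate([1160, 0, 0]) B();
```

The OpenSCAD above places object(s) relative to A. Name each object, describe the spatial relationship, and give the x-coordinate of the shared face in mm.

The staircase's +x face and the door frame's −x face are both at x = 1160 mm.

A is a staircase. B is a door frame. The door frame is against the staircase's +x side, with their −y faces flush. The x-coordinate of the shared face is 1160 mm.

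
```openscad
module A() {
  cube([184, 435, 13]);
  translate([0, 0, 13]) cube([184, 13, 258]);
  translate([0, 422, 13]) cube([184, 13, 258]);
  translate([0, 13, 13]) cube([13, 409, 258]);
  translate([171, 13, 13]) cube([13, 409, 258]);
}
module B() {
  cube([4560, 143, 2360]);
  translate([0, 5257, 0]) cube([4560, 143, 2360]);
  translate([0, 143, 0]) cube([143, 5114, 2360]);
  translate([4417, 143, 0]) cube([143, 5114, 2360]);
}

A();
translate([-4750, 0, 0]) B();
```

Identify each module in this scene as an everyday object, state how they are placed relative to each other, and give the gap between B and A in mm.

The house frame's nearest face is 190 mm from the open box's −x face.

A is an open box. B is a house frame. The house frame is on the floor beside the open box on its −x side. The gap between the house frame and the open box is 190 mm.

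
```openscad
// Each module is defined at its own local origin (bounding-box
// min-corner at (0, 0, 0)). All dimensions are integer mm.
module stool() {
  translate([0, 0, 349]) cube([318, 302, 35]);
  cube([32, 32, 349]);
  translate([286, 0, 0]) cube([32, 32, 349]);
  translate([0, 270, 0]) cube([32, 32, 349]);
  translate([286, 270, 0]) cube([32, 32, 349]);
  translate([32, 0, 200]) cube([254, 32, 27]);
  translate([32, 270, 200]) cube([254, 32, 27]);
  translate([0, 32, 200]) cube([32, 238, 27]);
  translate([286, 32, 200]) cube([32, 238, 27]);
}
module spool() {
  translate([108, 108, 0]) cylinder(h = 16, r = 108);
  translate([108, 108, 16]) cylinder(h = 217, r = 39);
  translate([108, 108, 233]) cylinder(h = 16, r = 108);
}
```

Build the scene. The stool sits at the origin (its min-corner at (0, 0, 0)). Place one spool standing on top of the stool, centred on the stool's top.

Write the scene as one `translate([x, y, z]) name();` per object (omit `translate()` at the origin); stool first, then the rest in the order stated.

stool();
translate([51, 43, 384]) spool();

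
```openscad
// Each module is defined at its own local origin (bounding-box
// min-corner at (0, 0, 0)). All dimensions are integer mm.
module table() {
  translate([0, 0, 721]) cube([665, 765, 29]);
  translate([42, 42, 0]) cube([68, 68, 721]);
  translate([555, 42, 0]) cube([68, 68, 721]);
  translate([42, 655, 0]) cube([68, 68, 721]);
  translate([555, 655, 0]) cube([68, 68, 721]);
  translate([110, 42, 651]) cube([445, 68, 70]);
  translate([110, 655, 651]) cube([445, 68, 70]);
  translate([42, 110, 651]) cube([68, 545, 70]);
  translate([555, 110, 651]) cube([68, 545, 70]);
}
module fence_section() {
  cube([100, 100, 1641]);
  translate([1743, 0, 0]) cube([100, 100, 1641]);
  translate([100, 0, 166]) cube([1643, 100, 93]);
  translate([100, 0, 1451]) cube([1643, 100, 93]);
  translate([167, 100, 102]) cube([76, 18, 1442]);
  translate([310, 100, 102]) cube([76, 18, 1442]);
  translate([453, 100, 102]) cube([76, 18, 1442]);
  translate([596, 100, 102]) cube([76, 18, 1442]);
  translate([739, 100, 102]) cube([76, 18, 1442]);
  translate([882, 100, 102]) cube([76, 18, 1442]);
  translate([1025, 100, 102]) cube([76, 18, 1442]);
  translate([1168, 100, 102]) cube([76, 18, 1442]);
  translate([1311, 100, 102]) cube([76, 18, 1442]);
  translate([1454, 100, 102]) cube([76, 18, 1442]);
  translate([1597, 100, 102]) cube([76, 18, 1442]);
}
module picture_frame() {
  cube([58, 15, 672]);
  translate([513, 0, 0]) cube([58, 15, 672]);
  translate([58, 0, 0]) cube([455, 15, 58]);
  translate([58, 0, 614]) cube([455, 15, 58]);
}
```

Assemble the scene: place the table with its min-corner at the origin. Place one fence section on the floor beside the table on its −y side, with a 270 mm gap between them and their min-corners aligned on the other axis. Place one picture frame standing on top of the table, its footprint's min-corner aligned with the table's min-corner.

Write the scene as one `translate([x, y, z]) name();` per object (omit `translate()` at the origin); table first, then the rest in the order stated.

table();
translate([0, -388, 0]) fence_section();
translate([0, 0, 750]) picture_frame();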